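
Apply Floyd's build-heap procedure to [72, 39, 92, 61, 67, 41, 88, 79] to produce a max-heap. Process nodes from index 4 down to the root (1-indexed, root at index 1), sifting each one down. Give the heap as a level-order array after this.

sift down from index 4:
  61 vs only child 79 at index 8, swap → [72, 39, 92, 79, 67, 41, 88, 61]
sift down from index 3: already satisfies heap property
sift down from index 2:
  39 vs larger child 79 at index 4, swap → [72, 79, 92, 39, 67, 41, 88, 61]
  39 vs only child 61 at index 8, swap → [72, 79, 92, 61, 67, 41, 88, 39]
sift down from index 1:
  72 vs larger child 92 at index 3, swap → [92, 79, 72, 61, 67, 41, 88, 39]
  72 vs larger child 88 at index 7, swap → [92, 79, 88, 61, 67, 41, 72, 39]

[92, 79, 88, 61, 67, 41, 72, 39]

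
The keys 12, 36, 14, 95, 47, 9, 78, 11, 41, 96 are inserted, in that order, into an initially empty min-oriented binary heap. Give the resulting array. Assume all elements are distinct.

[9, 11, 12, 36, 47, 14, 78, 95, 41, 96]

Insert 12:
  append 12 at index 0 → [12] (no swap needed)
Insert 36:
  append 36 at index 1 → [12, 36] (no swap needed)
Insert 14:
  append 14 at index 2 → [12, 36, 14] (no swap needed)
Insert 95:
  append 95 at index 3 → [12, 36, 14, 95] (no swap needed)
Insert 47:
  append 47 at index 4 → [12, 36, 14, 95, 47] (no swap needed)
Insert 9:
  append 9 at index 5 → [12, 36, 14, 95, 47, 9]
  9 < parent 14 at index 2, swap → [12, 36, 9, 95, 47, 14]
  9 < parent 12 at index 0, swap → [9, 36, 12, 95, 47, 14]
Insert 78:
  append 78 at index 6 → [9, 36, 12, 95, 47, 14, 78] (no swap needed)
Insert 11:
  append 11 at index 7 → [9, 36, 12, 95, 47, 14, 78, 11]
  11 < parent 95 at index 3, swap → [9, 36, 12, 11, 47, 14, 78, 95]
  11 < parent 36 at index 1, swap → [9, 11, 12, 36, 47, 14, 78, 95]
Insert 41:
  append 41 at index 8 → [9, 11, 12, 36, 47, 14, 78, 95, 41] (no swap needed)
Insert 96:
  append 96 at index 9 → [9, 11, 12, 36, 47, 14, 78, 95, 41, 96] (no swap needed)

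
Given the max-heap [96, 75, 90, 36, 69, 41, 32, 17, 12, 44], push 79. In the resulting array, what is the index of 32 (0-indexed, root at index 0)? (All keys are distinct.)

6

append 79 at index 10 → [96, 75, 90, 36, 69, 41, 32, 17, 12, 44, 79]
79 > parent 69 at index 4, swap → [96, 75, 90, 36, 79, 41, 32, 17, 12, 44, 69]
79 > parent 75 at index 1, swap → [96, 79, 90, 36, 75, 41, 32, 17, 12, 44, 69]
resulting array: [96, 79, 90, 36, 75, 41, 32, 17, 12, 44, 69]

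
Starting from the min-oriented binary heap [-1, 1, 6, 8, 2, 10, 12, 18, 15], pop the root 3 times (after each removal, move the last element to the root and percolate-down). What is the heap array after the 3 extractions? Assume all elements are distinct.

extract-min #1 returns -1:
  remove root -1; move last element 15 to root → [15, 1, 6, 8, 2, 10, 12, 18]
  15 vs smaller child 1 at index 1, swap → [1, 15, 6, 8, 2, 10, 12, 18]
  15 vs smaller child 2 at index 4, swap → [1, 2, 6, 8, 15, 10, 12, 18]
extract-min #2 returns 1:
  remove root 1; move last element 18 to root → [18, 2, 6, 8, 15, 10, 12]
  18 vs smaller child 2 at index 1, swap → [2, 18, 6, 8, 15, 10, 12]
  18 vs smaller child 8 at index 3, swap → [2, 8, 6, 18, 15, 10, 12]
extract-min #3 returns 2:
  remove root 2; move last element 12 to root → [12, 8, 6, 18, 15, 10]
  12 vs smaller child 6 at index 2, swap → [6, 8, 12, 18, 15, 10]
  12 vs only child 10 at index 5, swap → [6, 8, 10, 18, 15, 12]

[6, 8, 10, 18, 15, 12]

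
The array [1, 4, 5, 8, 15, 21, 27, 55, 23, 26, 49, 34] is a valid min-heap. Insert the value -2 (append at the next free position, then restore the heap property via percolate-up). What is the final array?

[-2, 4, 1, 8, 15, 5, 27, 55, 23, 26, 49, 34, 21]

append -2 at index 12 → [1, 4, 5, 8, 15, 21, 27, 55, 23, 26, 49, 34, -2]
-2 < parent 21 at index 5, swap → [1, 4, 5, 8, 15, -2, 27, 55, 23, 26, 49, 34, 21]
-2 < parent 5 at index 2, swap → [1, 4, -2, 8, 15, 5, 27, 55, 23, 26, 49, 34, 21]
-2 < parent 1 at index 0, swap → [-2, 4, 1, 8, 15, 5, 27, 55, 23, 26, 49, 34, 21]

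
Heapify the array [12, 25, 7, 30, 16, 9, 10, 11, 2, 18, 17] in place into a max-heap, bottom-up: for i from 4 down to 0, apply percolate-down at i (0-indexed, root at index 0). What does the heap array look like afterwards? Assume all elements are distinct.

sift down from index 4:
  16 vs larger child 18 at index 9, swap → [12, 25, 7, 30, 18, 9, 10, 11, 2, 16, 17]
sift down from index 3: already satisfies heap property
sift down from index 2:
  7 vs larger child 10 at index 6, swap → [12, 25, 10, 30, 18, 9, 7, 11, 2, 16, 17]
sift down from index 1:
  25 vs larger child 30 at index 3, swap → [12, 30, 10, 25, 18, 9, 7, 11, 2, 16, 17]
sift down from index 0:
  12 vs larger child 30 at index 1, swap → [30, 12, 10, 25, 18, 9, 7, 11, 2, 16, 17]
  12 vs larger child 25 at index 3, swap → [30, 25, 10, 12, 18, 9, 7, 11, 2, 16, 17]

[30, 25, 10, 12, 18, 9, 7, 11, 2, 16, 17]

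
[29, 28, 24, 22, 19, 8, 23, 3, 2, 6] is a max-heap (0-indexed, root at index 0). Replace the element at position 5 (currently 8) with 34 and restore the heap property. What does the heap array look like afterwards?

set index 5 from 8 to 34 → [29, 28, 24, 22, 19, 34, 23, 3, 2, 6]
34 > parent 24 at index 2, swap → [29, 28, 34, 22, 19, 24, 23, 3, 2, 6]
34 > parent 29 at index 0, swap → [34, 28, 29, 22, 19, 24, 23, 3, 2, 6]

[34, 28, 29, 22, 19, 24, 23, 3, 2, 6]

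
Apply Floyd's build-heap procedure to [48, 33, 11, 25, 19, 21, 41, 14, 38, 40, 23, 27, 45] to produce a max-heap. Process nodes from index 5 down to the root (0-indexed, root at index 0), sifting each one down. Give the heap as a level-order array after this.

[48, 40, 45, 38, 33, 27, 41, 14, 25, 19, 23, 11, 21]

sift down from index 5:
  21 vs larger child 45 at index 12, swap → [48, 33, 11, 25, 19, 45, 41, 14, 38, 40, 23, 27, 21]
sift down from index 4:
  19 vs larger child 40 at index 9, swap → [48, 33, 11, 25, 40, 45, 41, 14, 38, 19, 23, 27, 21]
sift down from index 3:
  25 vs larger child 38 at index 8, swap → [48, 33, 11, 38, 40, 45, 41, 14, 25, 19, 23, 27, 21]
sift down from index 2:
  11 vs larger child 45 at index 5, swap → [48, 33, 45, 38, 40, 11, 41, 14, 25, 19, 23, 27, 21]
  11 vs larger child 27 at index 11, swap → [48, 33, 45, 38, 40, 27, 41, 14, 25, 19, 23, 11, 21]
sift down from index 1:
  33 vs larger child 40 at index 4, swap → [48, 40, 45, 38, 33, 27, 41, 14, 25, 19, 23, 11, 21]
sift down from index 0: already satisfies heap property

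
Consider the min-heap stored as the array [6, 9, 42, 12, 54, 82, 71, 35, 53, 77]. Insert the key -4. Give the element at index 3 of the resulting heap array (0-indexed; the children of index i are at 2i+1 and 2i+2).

append -4 at index 10 → [6, 9, 42, 12, 54, 82, 71, 35, 53, 77, -4]
-4 < parent 54 at index 4, swap → [6, 9, 42, 12, -4, 82, 71, 35, 53, 77, 54]
-4 < parent 9 at index 1, swap → [6, -4, 42, 12, 9, 82, 71, 35, 53, 77, 54]
-4 < parent 6 at index 0, swap → [-4, 6, 42, 12, 9, 82, 71, 35, 53, 77, 54]
resulting array: [-4, 6, 42, 12, 9, 82, 71, 35, 53, 77, 54]

12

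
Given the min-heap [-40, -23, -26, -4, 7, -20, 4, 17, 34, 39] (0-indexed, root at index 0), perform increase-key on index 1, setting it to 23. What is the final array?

[-40, -4, -26, 17, 7, -20, 4, 23, 34, 39]

set index 1 from -23 to 23 → [-40, 23, -26, -4, 7, -20, 4, 17, 34, 39]
23 vs smaller child -4 at index 3, swap → [-40, -4, -26, 23, 7, -20, 4, 17, 34, 39]
23 vs smaller child 17 at index 7, swap → [-40, -4, -26, 17, 7, -20, 4, 23, 34, 39]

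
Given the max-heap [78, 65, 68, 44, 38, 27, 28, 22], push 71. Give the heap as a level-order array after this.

append 71 at index 8 → [78, 65, 68, 44, 38, 27, 28, 22, 71]
71 > parent 44 at index 3, swap → [78, 65, 68, 71, 38, 27, 28, 22, 44]
71 > parent 65 at index 1, swap → [78, 71, 68, 65, 38, 27, 28, 22, 44]

[78, 71, 68, 65, 38, 27, 28, 22, 44]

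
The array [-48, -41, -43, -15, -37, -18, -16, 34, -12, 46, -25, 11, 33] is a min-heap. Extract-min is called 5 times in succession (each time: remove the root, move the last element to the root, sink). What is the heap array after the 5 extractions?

[-18, -15, -16, -12, 33, 11, 46, 34]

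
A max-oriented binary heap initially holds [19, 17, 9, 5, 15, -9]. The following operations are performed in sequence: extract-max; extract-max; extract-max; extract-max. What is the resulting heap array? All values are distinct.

extract-max → returns 19:
  remove root 19; move last element -9 to root → [-9, 17, 9, 5, 15]
  -9 vs larger child 17 at index 1, swap → [17, -9, 9, 5, 15]
  -9 vs larger child 15 at index 4, swap → [17, 15, 9, 5, -9]
extract-max → returns 17:
  remove root 17; move last element -9 to root → [-9, 15, 9, 5]
  -9 vs larger child 15 at index 1, swap → [15, -9, 9, 5]
  -9 vs only child 5 at index 3, swap → [15, 5, 9, -9]
extract-max → returns 15:
  remove root 15; move last element -9 to root → [-9, 5, 9]
  -9 vs larger child 9 at index 2, swap → [9, 5, -9]
extract-max → returns 9:
  remove root 9; move last element -9 to root → [-9, 5]
  -9 vs only child 5 at index 1, swap → [5, -9]

[5, -9]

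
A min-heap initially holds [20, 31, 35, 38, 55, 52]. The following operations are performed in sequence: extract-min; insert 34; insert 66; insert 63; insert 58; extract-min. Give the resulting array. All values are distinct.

extract-min → returns 20:
  remove root 20; move last element 52 to root → [52, 31, 35, 38, 55]
  52 vs smaller child 31 at index 1, swap → [31, 52, 35, 38, 55]
  52 vs smaller child 38 at index 3, swap → [31, 38, 35, 52, 55]
insert 34:
  append 34 at index 5 → [31, 38, 35, 52, 55, 34]
  34 < parent 35 at index 2, swap → [31, 38, 34, 52, 55, 35]
insert 66:
  append 66 at index 6 → [31, 38, 34, 52, 55, 35, 66] (no swap needed)
insert 63:
  append 63 at index 7 → [31, 38, 34, 52, 55, 35, 66, 63] (no swap needed)
insert 58:
  append 58 at index 8 → [31, 38, 34, 52, 55, 35, 66, 63, 58] (no swap needed)
extract-min → returns 31:
  remove root 31; move last element 58 to root → [58, 38, 34, 52, 55, 35, 66, 63]
  58 vs smaller child 34 at index 2, swap → [34, 38, 58, 52, 55, 35, 66, 63]
  58 vs smaller child 35 at index 5, swap → [34, 38, 35, 52, 55, 58, 66, 63]

[34, 38, 35, 52, 55, 58, 66, 63]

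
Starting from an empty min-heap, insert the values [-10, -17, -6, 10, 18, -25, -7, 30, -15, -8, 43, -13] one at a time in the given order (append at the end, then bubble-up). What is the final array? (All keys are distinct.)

[-25, -15, -17, -10, -8, -13, -7, 30, 10, 18, 43, -6]

Insert -10:
  append -10 at index 0 → [-10] (no swap needed)
Insert -17:
  append -17 at index 1 → [-10, -17]
  -17 < parent -10 at index 0, swap → [-17, -10]
Insert -6:
  append -6 at index 2 → [-17, -10, -6] (no swap needed)
Insert 10:
  append 10 at index 3 → [-17, -10, -6, 10] (no swap needed)
Insert 18:
  append 18 at index 4 → [-17, -10, -6, 10, 18] (no swap needed)
Insert -25:
  append -25 at index 5 → [-17, -10, -6, 10, 18, -25]
  -25 < parent -6 at index 2, swap → [-17, -10, -25, 10, 18, -6]
  -25 < parent -17 at index 0, swap → [-25, -10, -17, 10, 18, -6]
Insert -7:
  append -7 at index 6 → [-25, -10, -17, 10, 18, -6, -7] (no swap needed)
Insert 30:
  append 30 at index 7 → [-25, -10, -17, 10, 18, -6, -7, 30] (no swap needed)
Insert -15:
  append -15 at index 8 → [-25, -10, -17, 10, 18, -6, -7, 30, -15]
  -15 < parent 10 at index 3, swap → [-25, -10, -17, -15, 18, -6, -7, 30, 10]
  -15 < parent -10 at index 1, swap → [-25, -15, -17, -10, 18, -6, -7, 30, 10]
Insert -8:
  append -8 at index 9 → [-25, -15, -17, -10, 18, -6, -7, 30, 10, -8]
  -8 < parent 18 at index 4, swap → [-25, -15, -17, -10, -8, -6, -7, 30, 10, 18]
Insert 43:
  append 43 at index 10 → [-25, -15, -17, -10, -8, -6, -7, 30, 10, 18, 43] (no swap needed)
Insert -13:
  append -13 at index 11 → [-25, -15, -17, -10, -8, -6, -7, 30, 10, 18, 43, -13]
  -13 < parent -6 at index 5, swap → [-25, -15, -17, -10, -8, -13, -7, 30, 10, 18, 43, -6]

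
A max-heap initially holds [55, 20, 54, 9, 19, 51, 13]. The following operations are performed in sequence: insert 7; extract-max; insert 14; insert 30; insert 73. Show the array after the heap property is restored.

insert 7:
  append 7 at index 7 → [55, 20, 54, 9, 19, 51, 13, 7] (no swap needed)
extract-max → returns 55:
  remove root 55; move last element 7 to root → [7, 20, 54, 9, 19, 51, 13]
  7 vs larger child 54 at index 2, swap → [54, 20, 7, 9, 19, 51, 13]
  7 vs larger child 51 at index 5, swap → [54, 20, 51, 9, 19, 7, 13]
insert 14:
  append 14 at index 7 → [54, 20, 51, 9, 19, 7, 13, 14]
  14 > parent 9 at index 3, swap → [54, 20, 51, 14, 19, 7, 13, 9]
insert 30:
  append 30 at index 8 → [54, 20, 51, 14, 19, 7, 13, 9, 30]
  30 > parent 14 at index 3, swap → [54, 20, 51, 30, 19, 7, 13, 9, 14]
  30 > parent 20 at index 1, swap → [54, 30, 51, 20, 19, 7, 13, 9, 14]
insert 73:
  append 73 at index 9 → [54, 30, 51, 20, 19, 7, 13, 9, 14, 73]
  73 > parent 19 at index 4, swap → [54, 30, 51, 20, 73, 7, 13, 9, 14, 19]
  73 > parent 30 at index 1, swap → [54, 73, 51, 20, 30, 7, 13, 9, 14, 19]
  73 > parent 54 at index 0, swap → [73, 54, 51, 20, 30, 7, 13, 9, 14, 19]

[73, 54, 51, 20, 30, 7, 13, 9, 14, 19]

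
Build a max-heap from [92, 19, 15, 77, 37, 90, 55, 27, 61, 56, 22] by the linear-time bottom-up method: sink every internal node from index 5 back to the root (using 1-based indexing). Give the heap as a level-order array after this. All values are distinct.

[92, 77, 90, 61, 56, 15, 55, 27, 19, 37, 22]

sift down from index 5:
  37 vs larger child 56 at index 10, swap → [92, 19, 15, 77, 56, 90, 55, 27, 61, 37, 22]
sift down from index 4: already satisfies heap property
sift down from index 3:
  15 vs larger child 90 at index 6, swap → [92, 19, 90, 77, 56, 15, 55, 27, 61, 37, 22]
sift down from index 2:
  19 vs larger child 77 at index 4, swap → [92, 77, 90, 19, 56, 15, 55, 27, 61, 37, 22]
  19 vs larger child 61 at index 9, swap → [92, 77, 90, 61, 56, 15, 55, 27, 19, 37, 22]
sift down from index 1: already satisfies heap property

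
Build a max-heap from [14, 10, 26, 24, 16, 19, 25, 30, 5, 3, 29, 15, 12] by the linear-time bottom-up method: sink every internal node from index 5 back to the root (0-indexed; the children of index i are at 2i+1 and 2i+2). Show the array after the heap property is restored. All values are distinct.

sift down from index 5: already satisfies heap property
sift down from index 4:
  16 vs larger child 29 at index 10, swap → [14, 10, 26, 24, 29, 19, 25, 30, 5, 3, 16, 15, 12]
sift down from index 3:
  24 vs larger child 30 at index 7, swap → [14, 10, 26, 30, 29, 19, 25, 24, 5, 3, 16, 15, 12]
sift down from index 2: already satisfies heap property
sift down from index 1:
  10 vs larger child 30 at index 3, swap → [14, 30, 26, 10, 29, 19, 25, 24, 5, 3, 16, 15, 12]
  10 vs larger child 24 at index 7, swap → [14, 30, 26, 24, 29, 19, 25, 10, 5, 3, 16, 15, 12]
sift down from index 0:
  14 vs larger child 30 at index 1, swap → [30, 14, 26, 24, 29, 19, 25, 10, 5, 3, 16, 15, 12]
  14 vs larger child 29 at index 4, swap → [30, 29, 26, 24, 14, 19, 25, 10, 5, 3, 16, 15, 12]
  14 vs larger child 16 at index 10, swap → [30, 29, 26, 24, 16, 19, 25, 10, 5, 3, 14, 15, 12]

[30, 29, 26, 24, 16, 19, 25, 10, 5, 3, 14, 15, 12]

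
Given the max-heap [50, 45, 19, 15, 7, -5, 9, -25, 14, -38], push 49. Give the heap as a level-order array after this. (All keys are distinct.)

append 49 at index 10 → [50, 45, 19, 15, 7, -5, 9, -25, 14, -38, 49]
49 > parent 7 at index 4, swap → [50, 45, 19, 15, 49, -5, 9, -25, 14, -38, 7]
49 > parent 45 at index 1, swap → [50, 49, 19, 15, 45, -5, 9, -25, 14, -38, 7]

[50, 49, 19, 15, 45, -5, 9, -25, 14, -38, 7]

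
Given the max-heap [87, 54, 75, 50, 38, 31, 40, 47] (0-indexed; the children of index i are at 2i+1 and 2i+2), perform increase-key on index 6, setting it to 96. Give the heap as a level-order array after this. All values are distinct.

[96, 54, 87, 50, 38, 31, 75, 47]

set index 6 from 40 to 96 → [87, 54, 75, 50, 38, 31, 96, 47]
96 > parent 75 at index 2, swap → [87, 54, 96, 50, 38, 31, 75, 47]
96 > parent 87 at index 0, swap → [96, 54, 87, 50, 38, 31, 75, 47]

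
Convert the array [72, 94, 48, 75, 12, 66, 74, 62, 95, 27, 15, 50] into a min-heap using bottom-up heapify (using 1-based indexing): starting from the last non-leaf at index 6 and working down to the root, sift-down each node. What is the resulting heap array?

[12, 15, 48, 62, 27, 50, 74, 75, 95, 72, 94, 66]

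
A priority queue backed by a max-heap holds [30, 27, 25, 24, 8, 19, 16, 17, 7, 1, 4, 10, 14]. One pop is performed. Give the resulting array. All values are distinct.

remove root 30; move last element 14 to root → [14, 27, 25, 24, 8, 19, 16, 17, 7, 1, 4, 10]
14 vs larger child 27 at index 1, swap → [27, 14, 25, 24, 8, 19, 16, 17, 7, 1, 4, 10]
14 vs larger child 24 at index 3, swap → [27, 24, 25, 14, 8, 19, 16, 17, 7, 1, 4, 10]
14 vs larger child 17 at index 7, swap → [27, 24, 25, 17, 8, 19, 16, 14, 7, 1, 4, 10]

[27, 24, 25, 17, 8, 19, 16, 14, 7, 1, 4, 10]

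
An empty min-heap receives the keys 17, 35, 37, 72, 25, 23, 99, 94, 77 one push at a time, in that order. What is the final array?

Insert 17:
  append 17 at index 0 → [17] (no swap needed)
Insert 35:
  append 35 at index 1 → [17, 35] (no swap needed)
Insert 37:
  append 37 at index 2 → [17, 35, 37] (no swap needed)
Insert 72:
  append 72 at index 3 → [17, 35, 37, 72] (no swap needed)
Insert 25:
  append 25 at index 4 → [17, 35, 37, 72, 25]
  25 < parent 35 at index 1, swap → [17, 25, 37, 72, 35]
Insert 23:
  append 23 at index 5 → [17, 25, 37, 72, 35, 23]
  23 < parent 37 at index 2, swap → [17, 25, 23, 72, 35, 37]
Insert 99:
  append 99 at index 6 → [17, 25, 23, 72, 35, 37, 99] (no swap needed)
Insert 94:
  append 94 at index 7 → [17, 25, 23, 72, 35, 37, 99, 94] (no swap needed)
Insert 77:
  append 77 at index 8 → [17, 25, 23, 72, 35, 37, 99, 94, 77] (no swap needed)

[17, 25, 23, 72, 35, 37, 99, 94, 77]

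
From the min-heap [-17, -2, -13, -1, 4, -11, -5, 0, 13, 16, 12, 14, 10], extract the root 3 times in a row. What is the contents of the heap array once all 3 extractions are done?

extract-min #1 returns -17:
  remove root -17; move last element 10 to root → [10, -2, -13, -1, 4, -11, -5, 0, 13, 16, 12, 14]
  10 vs smaller child -13 at index 2, swap → [-13, -2, 10, -1, 4, -11, -5, 0, 13, 16, 12, 14]
  10 vs smaller child -11 at index 5, swap → [-13, -2, -11, -1, 4, 10, -5, 0, 13, 16, 12, 14]
extract-min #2 returns -13:
  remove root -13; move last element 14 to root → [14, -2, -11, -1, 4, 10, -5, 0, 13, 16, 12]
  14 vs smaller child -11 at index 2, swap → [-11, -2, 14, -1, 4, 10, -5, 0, 13, 16, 12]
  14 vs smaller child -5 at index 6, swap → [-11, -2, -5, -1, 4, 10, 14, 0, 13, 16, 12]
extract-min #3 returns -11:
  remove root -11; move last element 12 to root → [12, -2, -5, -1, 4, 10, 14, 0, 13, 16]
  12 vs smaller child -5 at index 2, swap → [-5, -2, 12, -1, 4, 10, 14, 0, 13, 16]
  12 vs smaller child 10 at index 5, swap → [-5, -2, 10, -1, 4, 12, 14, 0, 13, 16]

[-5, -2, 10, -1, 4, 12, 14, 0, 13, 16]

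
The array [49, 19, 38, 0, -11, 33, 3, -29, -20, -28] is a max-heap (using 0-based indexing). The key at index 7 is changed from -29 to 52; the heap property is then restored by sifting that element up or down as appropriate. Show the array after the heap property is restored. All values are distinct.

[52, 49, 38, 19, -11, 33, 3, 0, -20, -28]

set index 7 from -29 to 52 → [49, 19, 38, 0, -11, 33, 3, 52, -20, -28]
52 > parent 0 at index 3, swap → [49, 19, 38, 52, -11, 33, 3, 0, -20, -28]
52 > parent 19 at index 1, swap → [49, 52, 38, 19, -11, 33, 3, 0, -20, -28]
52 > parent 49 at index 0, swap → [52, 49, 38, 19, -11, 33, 3, 0, -20, -28]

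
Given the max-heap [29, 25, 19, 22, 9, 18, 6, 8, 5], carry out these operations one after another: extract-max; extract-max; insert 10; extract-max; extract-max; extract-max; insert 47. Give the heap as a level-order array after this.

[47, 9, 10, 6, 5, 8]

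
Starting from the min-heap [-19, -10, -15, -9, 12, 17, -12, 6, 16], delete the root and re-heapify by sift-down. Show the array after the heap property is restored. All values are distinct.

[-15, -10, -12, -9, 12, 17, 16, 6]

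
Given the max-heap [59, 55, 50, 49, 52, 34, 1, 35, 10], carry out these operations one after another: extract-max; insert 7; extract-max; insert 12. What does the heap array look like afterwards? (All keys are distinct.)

extract-max → returns 59:
  remove root 59; move last element 10 to root → [10, 55, 50, 49, 52, 34, 1, 35]
  10 vs larger child 55 at index 1, swap → [55, 10, 50, 49, 52, 34, 1, 35]
  10 vs larger child 52 at index 4, swap → [55, 52, 50, 49, 10, 34, 1, 35]
insert 7:
  append 7 at index 8 → [55, 52, 50, 49, 10, 34, 1, 35, 7] (no swap needed)
extract-max → returns 55:
  remove root 55; move last element 7 to root → [7, 52, 50, 49, 10, 34, 1, 35]
  7 vs larger child 52 at index 1, swap → [52, 7, 50, 49, 10, 34, 1, 35]
  7 vs larger child 49 at index 3, swap → [52, 49, 50, 7, 10, 34, 1, 35]
  7 vs only child 35 at index 7, swap → [52, 49, 50, 35, 10, 34, 1, 7]
insert 12:
  append 12 at index 8 → [52, 49, 50, 35, 10, 34, 1, 7, 12] (no swap needed)

[52, 49, 50, 35, 10, 34, 1, 7, 12]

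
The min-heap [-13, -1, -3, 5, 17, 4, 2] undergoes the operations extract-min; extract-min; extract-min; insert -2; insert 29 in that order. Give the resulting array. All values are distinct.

[-2, 2, 17, 5, 4, 29]

extract-min → returns -13:
  remove root -13; move last element 2 to root → [2, -1, -3, 5, 17, 4]
  2 vs smaller child -3 at index 2, swap → [-3, -1, 2, 5, 17, 4]
extract-min → returns -3:
  remove root -3; move last element 4 to root → [4, -1, 2, 5, 17]
  4 vs smaller child -1 at index 1, swap → [-1, 4, 2, 5, 17]
extract-min → returns -1:
  remove root -1; move last element 17 to root → [17, 4, 2, 5]
  17 vs smaller child 2 at index 2, swap → [2, 4, 17, 5]
insert -2:
  append -2 at index 4 → [2, 4, 17, 5, -2]
  -2 < parent 4 at index 1, swap → [2, -2, 17, 5, 4]
  -2 < parent 2 at index 0, swap → [-2, 2, 17, 5, 4]
insert 29:
  append 29 at index 5 → [-2, 2, 17, 5, 4, 29] (no swap needed)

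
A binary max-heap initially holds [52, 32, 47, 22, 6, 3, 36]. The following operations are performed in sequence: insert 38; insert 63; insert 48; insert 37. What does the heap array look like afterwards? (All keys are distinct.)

[63, 52, 47, 38, 48, 3, 36, 22, 32, 6, 37]

insert 38:
  append 38 at index 7 → [52, 32, 47, 22, 6, 3, 36, 38]
  38 > parent 22 at index 3, swap → [52, 32, 47, 38, 6, 3, 36, 22]
  38 > parent 32 at index 1, swap → [52, 38, 47, 32, 6, 3, 36, 22]
insert 63:
  append 63 at index 8 → [52, 38, 47, 32, 6, 3, 36, 22, 63]
  63 > parent 32 at index 3, swap → [52, 38, 47, 63, 6, 3, 36, 22, 32]
  63 > parent 38 at index 1, swap → [52, 63, 47, 38, 6, 3, 36, 22, 32]
  63 > parent 52 at index 0, swap → [63, 52, 47, 38, 6, 3, 36, 22, 32]
insert 48:
  append 48 at index 9 → [63, 52, 47, 38, 6, 3, 36, 22, 32, 48]
  48 > parent 6 at index 4, swap → [63, 52, 47, 38, 48, 3, 36, 22, 32, 6]
insert 37:
  append 37 at index 10 → [63, 52, 47, 38, 48, 3, 36, 22, 32, 6, 37] (no swap needed)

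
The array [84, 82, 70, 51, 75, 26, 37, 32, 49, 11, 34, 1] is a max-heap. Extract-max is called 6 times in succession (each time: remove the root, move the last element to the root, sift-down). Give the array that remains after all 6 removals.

extract-max #1 returns 84:
  remove root 84; move last element 1 to root → [1, 82, 70, 51, 75, 26, 37, 32, 49, 11, 34]
  1 vs larger child 82 at index 1, swap → [82, 1, 70, 51, 75, 26, 37, 32, 49, 11, 34]
  1 vs larger child 75 at index 4, swap → [82, 75, 70, 51, 1, 26, 37, 32, 49, 11, 34]
  1 vs larger child 34 at index 10, swap → [82, 75, 70, 51, 34, 26, 37, 32, 49, 11, 1]
extract-max #2 returns 82:
  remove root 82; move last element 1 to root → [1, 75, 70, 51, 34, 26, 37, 32, 49, 11]
  1 vs larger child 75 at index 1, swap → [75, 1, 70, 51, 34, 26, 37, 32, 49, 11]
  1 vs larger child 51 at index 3, swap → [75, 51, 70, 1, 34, 26, 37, 32, 49, 11]
  1 vs larger child 49 at index 8, swap → [75, 51, 70, 49, 34, 26, 37, 32, 1, 11]
extract-max #3 returns 75:
  remove root 75; move last element 11 to root → [11, 51, 70, 49, 34, 26, 37, 32, 1]
  11 vs larger child 70 at index 2, swap → [70, 51, 11, 49, 34, 26, 37, 32, 1]
  11 vs larger child 37 at index 6, swap → [70, 51, 37, 49, 34, 26, 11, 32, 1]
extract-max #4 returns 70:
  remove root 70; move last element 1 to root → [1, 51, 37, 49, 34, 26, 11, 32]
  1 vs larger child 51 at index 1, swap → [51, 1, 37, 49, 34, 26, 11, 32]
  1 vs larger child 49 at index 3, swap → [51, 49, 37, 1, 34, 26, 11, 32]
  1 vs only child 32 at index 7, swap → [51, 49, 37, 32, 34, 26, 11, 1]
extract-max #5 returns 51:
  remove root 51; move last element 1 to root → [1, 49, 37, 32, 34, 26, 11]
  1 vs larger child 49 at index 1, swap → [49, 1, 37, 32, 34, 26, 11]
  1 vs larger child 34 at index 4, swap → [49, 34, 37, 32, 1, 26, 11]
extract-max #6 returns 49:
  remove root 49; move last element 11 to root → [11, 34, 37, 32, 1, 26]
  11 vs larger child 37 at index 2, swap → [37, 34, 11, 32, 1, 26]
  11 vs only child 26 at index 5, swap → [37, 34, 26, 32, 1, 11]

[37, 34, 26, 32, 1, 11]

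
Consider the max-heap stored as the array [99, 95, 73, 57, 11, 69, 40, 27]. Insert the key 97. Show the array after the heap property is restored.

[99, 97, 73, 95, 11, 69, 40, 27, 57]

append 97 at index 8 → [99, 95, 73, 57, 11, 69, 40, 27, 97]
97 > parent 57 at index 3, swap → [99, 95, 73, 97, 11, 69, 40, 27, 57]
97 > parent 95 at index 1, swap → [99, 97, 73, 95, 11, 69, 40, 27, 57]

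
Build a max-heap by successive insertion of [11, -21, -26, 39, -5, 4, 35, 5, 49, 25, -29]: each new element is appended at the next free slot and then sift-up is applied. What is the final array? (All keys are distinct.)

[49, 39, 35, 11, 25, -26, 4, -21, 5, -5, -29]

Insert 11:
  append 11 at index 0 → [11] (no swap needed)
Insert -21:
  append -21 at index 1 → [11, -21] (no swap needed)
Insert -26:
  append -26 at index 2 → [11, -21, -26] (no swap needed)
Insert 39:
  append 39 at index 3 → [11, -21, -26, 39]
  39 > parent -21 at index 1, swap → [11, 39, -26, -21]
  39 > parent 11 at index 0, swap → [39, 11, -26, -21]
Insert -5:
  append -5 at index 4 → [39, 11, -26, -21, -5] (no swap needed)
Insert 4:
  append 4 at index 5 → [39, 11, -26, -21, -5, 4]
  4 > parent -26 at index 2, swap → [39, 11, 4, -21, -5, -26]
Insert 35:
  append 35 at index 6 → [39, 11, 4, -21, -5, -26, 35]
  35 > parent 4 at index 2, swap → [39, 11, 35, -21, -5, -26, 4]
Insert 5:
  append 5 at index 7 → [39, 11, 35, -21, -5, -26, 4, 5]
  5 > parent -21 at index 3, swap → [39, 11, 35, 5, -5, -26, 4, -21]
Insert 49:
  append 49 at index 8 → [39, 11, 35, 5, -5, -26, 4, -21, 49]
  49 > parent 5 at index 3, swap → [39, 11, 35, 49, -5, -26, 4, -21, 5]
  49 > parent 11 at index 1, swap → [39, 49, 35, 11, -5, -26, 4, -21, 5]
  49 > parent 39 at index 0, swap → [49, 39, 35, 11, -5, -26, 4, -21, 5]
Insert 25:
  append 25 at index 9 → [49, 39, 35, 11, -5, -26, 4, -21, 5, 25]
  25 > parent -5 at index 4, swap → [49, 39, 35, 11, 25, -26, 4, -21, 5, -5]
Insert -29:
  append -29 at index 10 → [49, 39, 35, 11, 25, -26, 4, -21, 5, -5, -29] (no swap needed)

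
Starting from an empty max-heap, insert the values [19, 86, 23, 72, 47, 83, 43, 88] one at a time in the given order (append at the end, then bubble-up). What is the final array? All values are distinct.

[88, 86, 83, 72, 47, 23, 43, 19]

Insert 19:
  append 19 at index 0 → [19] (no swap needed)
Insert 86:
  append 86 at index 1 → [19, 86]
  86 > parent 19 at index 0, swap → [86, 19]
Insert 23:
  append 23 at index 2 → [86, 19, 23] (no swap needed)
Insert 72:
  append 72 at index 3 → [86, 19, 23, 72]
  72 > parent 19 at index 1, swap → [86, 72, 23, 19]
Insert 47:
  append 47 at index 4 → [86, 72, 23, 19, 47] (no swap needed)
Insert 83:
  append 83 at index 5 → [86, 72, 23, 19, 47, 83]
  83 > parent 23 at index 2, swap → [86, 72, 83, 19, 47, 23]
Insert 43:
  append 43 at index 6 → [86, 72, 83, 19, 47, 23, 43] (no swap needed)
Insert 88:
  append 88 at index 7 → [86, 72, 83, 19, 47, 23, 43, 88]
  88 > parent 19 at index 3, swap → [86, 72, 83, 88, 47, 23, 43, 19]
  88 > parent 72 at index 1, swap → [86, 88, 83, 72, 47, 23, 43, 19]
  88 > parent 86 at index 0, swap → [88, 86, 83, 72, 47, 23, 43, 19]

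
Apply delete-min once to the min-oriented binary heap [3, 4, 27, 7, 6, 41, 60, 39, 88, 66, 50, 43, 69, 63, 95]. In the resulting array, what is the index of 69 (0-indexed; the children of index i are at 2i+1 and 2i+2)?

remove root 3; move last element 95 to root → [95, 4, 27, 7, 6, 41, 60, 39, 88, 66, 50, 43, 69, 63]
95 vs smaller child 4 at index 1, swap → [4, 95, 27, 7, 6, 41, 60, 39, 88, 66, 50, 43, 69, 63]
95 vs smaller child 6 at index 4, swap → [4, 6, 27, 7, 95, 41, 60, 39, 88, 66, 50, 43, 69, 63]
95 vs smaller child 50 at index 10, swap → [4, 6, 27, 7, 50, 41, 60, 39, 88, 66, 95, 43, 69, 63]
resulting array: [4, 6, 27, 7, 50, 41, 60, 39, 88, 66, 95, 43, 69, 63]

12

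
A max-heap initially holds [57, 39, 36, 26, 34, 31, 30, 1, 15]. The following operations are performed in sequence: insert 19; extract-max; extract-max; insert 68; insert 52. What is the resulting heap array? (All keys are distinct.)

insert 19:
  append 19 at index 9 → [57, 39, 36, 26, 34, 31, 30, 1, 15, 19] (no swap needed)
extract-max → returns 57:
  remove root 57; move last element 19 to root → [19, 39, 36, 26, 34, 31, 30, 1, 15]
  19 vs larger child 39 at index 1, swap → [39, 19, 36, 26, 34, 31, 30, 1, 15]
  19 vs larger child 34 at index 4, swap → [39, 34, 36, 26, 19, 31, 30, 1, 15]
extract-max → returns 39:
  remove root 39; move last element 15 to root → [15, 34, 36, 26, 19, 31, 30, 1]
  15 vs larger child 36 at index 2, swap → [36, 34, 15, 26, 19, 31, 30, 1]
  15 vs larger child 31 at index 5, swap → [36, 34, 31, 26, 19, 15, 30, 1]
insert 68:
  append 68 at index 8 → [36, 34, 31, 26, 19, 15, 30, 1, 68]
  68 > parent 26 at index 3, swap → [36, 34, 31, 68, 19, 15, 30, 1, 26]
  68 > parent 34 at index 1, swap → [36, 68, 31, 34, 19, 15, 30, 1, 26]
  68 > parent 36 at index 0, swap → [68, 36, 31, 34, 19, 15, 30, 1, 26]
insert 52:
  append 52 at index 9 → [68, 36, 31, 34, 19, 15, 30, 1, 26, 52]
  52 > parent 19 at index 4, swap → [68, 36, 31, 34, 52, 15, 30, 1, 26, 19]
  52 > parent 36 at index 1, swap → [68, 52, 31, 34, 36, 15, 30, 1, 26, 19]

[68, 52, 31, 34, 36, 15, 30, 1, 26, 19]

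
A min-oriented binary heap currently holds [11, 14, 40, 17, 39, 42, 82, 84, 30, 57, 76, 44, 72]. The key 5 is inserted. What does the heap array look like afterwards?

[5, 14, 11, 17, 39, 42, 40, 84, 30, 57, 76, 44, 72, 82]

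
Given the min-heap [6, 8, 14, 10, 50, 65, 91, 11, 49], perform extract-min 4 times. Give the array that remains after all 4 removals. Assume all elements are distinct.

[14, 49, 65, 91, 50]

extract-min #1 returns 6:
  remove root 6; move last element 49 to root → [49, 8, 14, 10, 50, 65, 91, 11]
  49 vs smaller child 8 at index 1, swap → [8, 49, 14, 10, 50, 65, 91, 11]
  49 vs smaller child 10 at index 3, swap → [8, 10, 14, 49, 50, 65, 91, 11]
  49 vs only child 11 at index 7, swap → [8, 10, 14, 11, 50, 65, 91, 49]
extract-min #2 returns 8:
  remove root 8; move last element 49 to root → [49, 10, 14, 11, 50, 65, 91]
  49 vs smaller child 10 at index 1, swap → [10, 49, 14, 11, 50, 65, 91]
  49 vs smaller child 11 at index 3, swap → [10, 11, 14, 49, 50, 65, 91]
extract-min #3 returns 10:
  remove root 10; move last element 91 to root → [91, 11, 14, 49, 50, 65]
  91 vs smaller child 11 at index 1, swap → [11, 91, 14, 49, 50, 65]
  91 vs smaller child 49 at index 3, swap → [11, 49, 14, 91, 50, 65]
extract-min #4 returns 11:
  remove root 11; move last element 65 to root → [65, 49, 14, 91, 50]
  65 vs smaller child 14 at index 2, swap → [14, 49, 65, 91, 50]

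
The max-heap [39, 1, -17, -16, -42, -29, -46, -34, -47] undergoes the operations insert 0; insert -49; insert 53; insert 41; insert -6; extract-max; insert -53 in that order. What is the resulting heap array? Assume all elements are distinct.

[41, 1, 39, -16, 0, -17, -6, -34, -47, -42, -49, -29, -46, -53]

insert 0:
  append 0 at index 9 → [39, 1, -17, -16, -42, -29, -46, -34, -47, 0]
  0 > parent -42 at index 4, swap → [39, 1, -17, -16, 0, -29, -46, -34, -47, -42]
insert -49:
  append -49 at index 10 → [39, 1, -17, -16, 0, -29, -46, -34, -47, -42, -49] (no swap needed)
insert 53:
  append 53 at index 11 → [39, 1, -17, -16, 0, -29, -46, -34, -47, -42, -49, 53]
  53 > parent -29 at index 5, swap → [39, 1, -17, -16, 0, 53, -46, -34, -47, -42, -49, -29]
  53 > parent -17 at index 2, swap → [39, 1, 53, -16, 0, -17, -46, -34, -47, -42, -49, -29]
  53 > parent 39 at index 0, swap → [53, 1, 39, -16, 0, -17, -46, -34, -47, -42, -49, -29]
insert 41:
  append 41 at index 12 → [53, 1, 39, -16, 0, -17, -46, -34, -47, -42, -49, -29, 41]
  41 > parent -17 at index 5, swap → [53, 1, 39, -16, 0, 41, -46, -34, -47, -42, -49, -29, -17]
  41 > parent 39 at index 2, swap → [53, 1, 41, -16, 0, 39, -46, -34, -47, -42, -49, -29, -17]
insert -6:
  append -6 at index 13 → [53, 1, 41, -16, 0, 39, -46, -34, -47, -42, -49, -29, -17, -6]
  -6 > parent -46 at index 6, swap → [53, 1, 41, -16, 0, 39, -6, -34, -47, -42, -49, -29, -17, -46]
extract-max → returns 53:
  remove root 53; move last element -46 to root → [-46, 1, 41, -16, 0, 39, -6, -34, -47, -42, -49, -29, -17]
  -46 vs larger child 41 at index 2, swap → [41, 1, -46, -16, 0, 39, -6, -34, -47, -42, -49, -29, -17]
  -46 vs larger child 39 at index 5, swap → [41, 1, 39, -16, 0, -46, -6, -34, -47, -42, -49, -29, -17]
  -46 vs larger child -17 at index 12, swap → [41, 1, 39, -16, 0, -17, -6, -34, -47, -42, -49, -29, -46]
insert -53:
  append -53 at index 13 → [41, 1, 39, -16, 0, -17, -6, -34, -47, -42, -49, -29, -46, -53] (no swap needed)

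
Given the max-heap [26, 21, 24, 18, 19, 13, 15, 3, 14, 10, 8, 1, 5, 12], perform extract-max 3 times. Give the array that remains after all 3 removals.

extract-max #1 returns 26:
  remove root 26; move last element 12 to root → [12, 21, 24, 18, 19, 13, 15, 3, 14, 10, 8, 1, 5]
  12 vs larger child 24 at index 2, swap → [24, 21, 12, 18, 19, 13, 15, 3, 14, 10, 8, 1, 5]
  12 vs larger child 15 at index 6, swap → [24, 21, 15, 18, 19, 13, 12, 3, 14, 10, 8, 1, 5]
extract-max #2 returns 24:
  remove root 24; move last element 5 to root → [5, 21, 15, 18, 19, 13, 12, 3, 14, 10, 8, 1]
  5 vs larger child 21 at index 1, swap → [21, 5, 15, 18, 19, 13, 12, 3, 14, 10, 8, 1]
  5 vs larger child 19 at index 4, swap → [21, 19, 15, 18, 5, 13, 12, 3, 14, 10, 8, 1]
  5 vs larger child 10 at index 9, swap → [21, 19, 15, 18, 10, 13, 12, 3, 14, 5, 8, 1]
extract-max #3 returns 21:
  remove root 21; move last element 1 to root → [1, 19, 15, 18, 10, 13, 12, 3, 14, 5, 8]
  1 vs larger child 19 at index 1, swap → [19, 1, 15, 18, 10, 13, 12, 3, 14, 5, 8]
  1 vs larger child 18 at index 3, swap → [19, 18, 15, 1, 10, 13, 12, 3, 14, 5, 8]
  1 vs larger child 14 at index 8, swap → [19, 18, 15, 14, 10, 13, 12, 3, 1, 5, 8]

[19, 18, 15, 14, 10, 13, 12, 3, 1, 5, 8]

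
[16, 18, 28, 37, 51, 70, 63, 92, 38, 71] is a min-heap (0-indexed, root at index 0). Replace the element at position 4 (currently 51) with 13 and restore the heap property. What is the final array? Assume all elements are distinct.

set index 4 from 51 to 13 → [16, 18, 28, 37, 13, 70, 63, 92, 38, 71]
13 < parent 18 at index 1, swap → [16, 13, 28, 37, 18, 70, 63, 92, 38, 71]
13 < parent 16 at index 0, swap → [13, 16, 28, 37, 18, 70, 63, 92, 38, 71]

[13, 16, 28, 37, 18, 70, 63, 92, 38, 71]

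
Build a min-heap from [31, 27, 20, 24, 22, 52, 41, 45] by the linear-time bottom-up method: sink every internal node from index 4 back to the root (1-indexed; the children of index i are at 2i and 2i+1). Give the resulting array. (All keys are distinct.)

[20, 22, 31, 24, 27, 52, 41, 45]

sift down from index 4: already satisfies heap property
sift down from index 3: already satisfies heap property
sift down from index 2:
  27 vs smaller child 22 at index 5, swap → [31, 22, 20, 24, 27, 52, 41, 45]
sift down from index 1:
  31 vs smaller child 20 at index 3, swap → [20, 22, 31, 24, 27, 52, 41, 45]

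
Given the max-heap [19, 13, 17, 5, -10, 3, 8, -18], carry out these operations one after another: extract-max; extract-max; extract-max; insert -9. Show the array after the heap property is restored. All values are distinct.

[8, 5, 3, -18, -10, -9]

extract-max → returns 19:
  remove root 19; move last element -18 to root → [-18, 13, 17, 5, -10, 3, 8]
  -18 vs larger child 17 at index 2, swap → [17, 13, -18, 5, -10, 3, 8]
  -18 vs larger child 8 at index 6, swap → [17, 13, 8, 5, -10, 3, -18]
extract-max → returns 17:
  remove root 17; move last element -18 to root → [-18, 13, 8, 5, -10, 3]
  -18 vs larger child 13 at index 1, swap → [13, -18, 8, 5, -10, 3]
  -18 vs larger child 5 at index 3, swap → [13, 5, 8, -18, -10, 3]
extract-max → returns 13:
  remove root 13; move last element 3 to root → [3, 5, 8, -18, -10]
  3 vs larger child 8 at index 2, swap → [8, 5, 3, -18, -10]
insert -9:
  append -9 at index 5 → [8, 5, 3, -18, -10, -9] (no swap needed)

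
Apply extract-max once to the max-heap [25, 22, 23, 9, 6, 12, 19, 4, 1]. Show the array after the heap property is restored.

[23, 22, 19, 9, 6, 12, 1, 4]

remove root 25; move last element 1 to root → [1, 22, 23, 9, 6, 12, 19, 4]
1 vs larger child 23 at index 2, swap → [23, 22, 1, 9, 6, 12, 19, 4]
1 vs larger child 19 at index 6, swap → [23, 22, 19, 9, 6, 12, 1, 4]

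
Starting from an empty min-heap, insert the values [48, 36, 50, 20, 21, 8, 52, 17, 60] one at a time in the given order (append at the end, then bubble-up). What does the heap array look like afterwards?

Insert 48:
  append 48 at index 0 → [48] (no swap needed)
Insert 36:
  append 36 at index 1 → [48, 36]
  36 < parent 48 at index 0, swap → [36, 48]
Insert 50:
  append 50 at index 2 → [36, 48, 50] (no swap needed)
Insert 20:
  append 20 at index 3 → [36, 48, 50, 20]
  20 < parent 48 at index 1, swap → [36, 20, 50, 48]
  20 < parent 36 at index 0, swap → [20, 36, 50, 48]
Insert 21:
  append 21 at index 4 → [20, 36, 50, 48, 21]
  21 < parent 36 at index 1, swap → [20, 21, 50, 48, 36]
Insert 8:
  append 8 at index 5 → [20, 21, 50, 48, 36, 8]
  8 < parent 50 at index 2, swap → [20, 21, 8, 48, 36, 50]
  8 < parent 20 at index 0, swap → [8, 21, 20, 48, 36, 50]
Insert 52:
  append 52 at index 6 → [8, 21, 20, 48, 36, 50, 52] (no swap needed)
Insert 17:
  append 17 at index 7 → [8, 21, 20, 48, 36, 50, 52, 17]
  17 < parent 48 at index 3, swap → [8, 21, 20, 17, 36, 50, 52, 48]
  17 < parent 21 at index 1, swap → [8, 17, 20, 21, 36, 50, 52, 48]
Insert 60:
  append 60 at index 8 → [8, 17, 20, 21, 36, 50, 52, 48, 60] (no swap needed)

[8, 17, 20, 21, 36, 50, 52, 48, 60]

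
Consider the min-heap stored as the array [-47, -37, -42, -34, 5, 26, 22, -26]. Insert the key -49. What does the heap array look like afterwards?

append -49 at index 8 → [-47, -37, -42, -34, 5, 26, 22, -26, -49]
-49 < parent -34 at index 3, swap → [-47, -37, -42, -49, 5, 26, 22, -26, -34]
-49 < parent -37 at index 1, swap → [-47, -49, -42, -37, 5, 26, 22, -26, -34]
-49 < parent -47 at index 0, swap → [-49, -47, -42, -37, 5, 26, 22, -26, -34]

[-49, -47, -42, -37, 5, 26, 22, -26, -34]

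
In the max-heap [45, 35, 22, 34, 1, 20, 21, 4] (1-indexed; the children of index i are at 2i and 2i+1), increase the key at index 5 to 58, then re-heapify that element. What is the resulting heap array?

[58, 45, 22, 34, 35, 20, 21, 4]

set index 5 from 1 to 58 → [45, 35, 22, 34, 58, 20, 21, 4]
58 > parent 35 at index 2, swap → [45, 58, 22, 34, 35, 20, 21, 4]
58 > parent 45 at index 1, swap → [58, 45, 22, 34, 35, 20, 21, 4]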